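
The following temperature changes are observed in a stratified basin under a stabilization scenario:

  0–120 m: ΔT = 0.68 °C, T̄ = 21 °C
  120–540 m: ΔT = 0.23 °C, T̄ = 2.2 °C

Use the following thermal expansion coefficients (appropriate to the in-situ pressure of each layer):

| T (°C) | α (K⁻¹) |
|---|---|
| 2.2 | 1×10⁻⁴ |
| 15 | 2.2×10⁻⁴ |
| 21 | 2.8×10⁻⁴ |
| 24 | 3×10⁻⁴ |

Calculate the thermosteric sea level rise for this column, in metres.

Layer 1 at 21 °C → α = 2.8×10⁻⁴ K⁻¹
Layer 2 at 2.2 °C → α = 1×10⁻⁴ K⁻¹
Layer 1: 120 × 0.68 × 2.8×10⁻⁴ = 0.022848 m
Layer 2: 0.23 × 1×10⁻⁴ × 420 = 0.00966 m
Δh = 0.022848 + 0.00966 = 0.032508 m

0.0325 m of thermosteric rise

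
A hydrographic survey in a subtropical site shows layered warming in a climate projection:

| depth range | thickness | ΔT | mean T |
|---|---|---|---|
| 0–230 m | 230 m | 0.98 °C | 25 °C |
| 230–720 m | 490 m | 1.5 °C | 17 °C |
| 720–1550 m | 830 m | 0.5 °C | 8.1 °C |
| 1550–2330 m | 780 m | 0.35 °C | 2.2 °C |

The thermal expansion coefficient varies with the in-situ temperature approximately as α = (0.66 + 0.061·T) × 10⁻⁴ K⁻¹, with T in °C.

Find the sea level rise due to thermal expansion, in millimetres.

Δh ≈ 240 mm

Layer 1: α = (0.66 + 0.061×25)×10⁻⁴ = 2.185×10⁻⁴ K⁻¹
Layer 2: α = (0.66 + 0.061×17)×10⁻⁴ = 1.697×10⁻⁴ K⁻¹
Layer 3: α = (0.66 + 0.061×8.1)×10⁻⁴ = 1.1541×10⁻⁴ K⁻¹
Layer 4: α = (0.66 + 0.061×2.2)×10⁻⁴ = 0.7942×10⁻⁴ K⁻¹
0–230 m: 230 × 2.185×10⁻⁴ × 0.98 = 0.0492499 m
Layer 2: 1.5 × 1.697×10⁻⁴ × 490 = 0.1247295 m
Layer 3: 1.1541×10⁻⁴ × 830 × 0.5 = 0.04789515 m
1550–2330 m: 0.35 × 780 × 0.7942×10⁻⁴ = 0.02168166 m
Δh = 0.0492499 + 0.1247295 + 0.04789515 + 0.02168166 = 0.24355621 m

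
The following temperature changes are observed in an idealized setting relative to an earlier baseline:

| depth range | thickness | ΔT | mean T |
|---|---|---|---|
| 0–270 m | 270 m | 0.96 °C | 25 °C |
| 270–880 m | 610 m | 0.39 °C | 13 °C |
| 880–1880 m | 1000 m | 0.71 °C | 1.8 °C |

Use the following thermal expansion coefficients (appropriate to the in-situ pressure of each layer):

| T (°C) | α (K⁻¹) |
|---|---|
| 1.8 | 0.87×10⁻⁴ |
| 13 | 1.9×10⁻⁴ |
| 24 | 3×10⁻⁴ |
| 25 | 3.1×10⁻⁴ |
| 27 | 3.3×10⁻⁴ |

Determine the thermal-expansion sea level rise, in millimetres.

Δh = 187 mm

Layer 1 at 25 °C → α = 3.1×10⁻⁴ K⁻¹
Layer 2 at 13 °C → α = 1.9×10⁻⁴ K⁻¹
Layer 3 at 1.8 °C → α = 0.87×10⁻⁴ K⁻¹
0–270 m: 270 × 3.1×10⁻⁴ × 0.96 = 0.080352 m
Layer 2: 1.9×10⁻⁴ × 0.39 × 610 = 0.045201 m
1000 × 0.87×10⁻⁴ × 0.71 = 0.06177 m
Δh = 0.080352 + 0.045201 + 0.06177 = 0.187323 m ≈ 187 mm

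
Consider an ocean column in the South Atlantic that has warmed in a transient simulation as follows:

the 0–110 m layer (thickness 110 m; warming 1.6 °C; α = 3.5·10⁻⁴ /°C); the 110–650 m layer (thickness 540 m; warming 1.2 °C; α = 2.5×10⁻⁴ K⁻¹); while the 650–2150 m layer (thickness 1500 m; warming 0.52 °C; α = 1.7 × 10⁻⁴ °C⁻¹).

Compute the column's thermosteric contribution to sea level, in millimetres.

0–110 m: 3.5×10⁻⁴ × 1.6 × 110 = 0.06160 m
Layer 2: 1.2 × 540 × 2.5×10⁻⁴ = 0.16200 m
Layer 3: 1500 × 0.52 × 1.7×10⁻⁴ = 0.13260 m
Δh = 0.06160 + 0.16200 + 0.13260 = 0.35620 m ≈ 356 mm

Δh = 356 mm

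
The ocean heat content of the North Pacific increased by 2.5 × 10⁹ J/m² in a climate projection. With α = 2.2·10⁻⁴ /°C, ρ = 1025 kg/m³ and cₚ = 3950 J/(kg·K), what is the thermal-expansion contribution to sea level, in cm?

Δh = αQ/(ρcₚ) = 2.2×10⁻⁴ × 2.5×10⁹ / (1025 × 3950) ≈ 0.13584 m

Δh ≈ 13.6 cm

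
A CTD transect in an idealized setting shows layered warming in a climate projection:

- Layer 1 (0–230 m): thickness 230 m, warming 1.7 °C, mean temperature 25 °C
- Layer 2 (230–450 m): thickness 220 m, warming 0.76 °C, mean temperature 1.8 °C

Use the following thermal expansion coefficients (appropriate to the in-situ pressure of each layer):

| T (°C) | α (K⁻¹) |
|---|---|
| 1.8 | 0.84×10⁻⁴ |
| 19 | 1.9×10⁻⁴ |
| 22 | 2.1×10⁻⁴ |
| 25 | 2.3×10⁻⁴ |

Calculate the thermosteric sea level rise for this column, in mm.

104 mm of thermosteric rise

Layer 1 at 25 °C → α = 2.3×10⁻⁴ K⁻¹
Layer 2 at 1.8 °C → α = 0.84×10⁻⁴ K⁻¹
0–230 m: 2.3×10⁻⁴ × 230 × 1.7 = 0.08993 m
Layer 2: 220 × 0.84×10⁻⁴ × 0.76 = 0.0140448 m
Δh = 0.08993 + 0.0140448 = 0.1039748 m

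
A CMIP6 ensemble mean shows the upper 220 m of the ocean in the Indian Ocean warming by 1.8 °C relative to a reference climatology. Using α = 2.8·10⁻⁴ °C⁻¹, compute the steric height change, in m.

0.11 m

Δh = αΔT·H = 2.8×10⁻⁴ × 1.8 × 220 = 0.11088 m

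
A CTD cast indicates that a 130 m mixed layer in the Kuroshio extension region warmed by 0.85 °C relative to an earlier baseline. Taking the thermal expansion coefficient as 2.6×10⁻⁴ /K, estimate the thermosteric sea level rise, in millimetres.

Δh ≈ 28.7 mm

Δh = αΔT·H = 2.6×10⁻⁴ × 0.85 × 130 = 0.02873 m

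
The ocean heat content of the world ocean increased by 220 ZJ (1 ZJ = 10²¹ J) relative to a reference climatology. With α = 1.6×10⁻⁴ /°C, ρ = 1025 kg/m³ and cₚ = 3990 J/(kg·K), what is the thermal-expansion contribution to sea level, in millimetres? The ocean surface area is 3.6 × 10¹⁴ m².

Δh ≈ 23.9 mm

Per unit area: Q = 220×10²¹ / (3.6×10¹⁴) ≈ 6.111×10⁸ J/m²
Δh = αQ/(ρcₚ) = 1.6×10⁻⁴ × 6.111×10⁸ / (1025 × 3990) ≈ 0.023908 m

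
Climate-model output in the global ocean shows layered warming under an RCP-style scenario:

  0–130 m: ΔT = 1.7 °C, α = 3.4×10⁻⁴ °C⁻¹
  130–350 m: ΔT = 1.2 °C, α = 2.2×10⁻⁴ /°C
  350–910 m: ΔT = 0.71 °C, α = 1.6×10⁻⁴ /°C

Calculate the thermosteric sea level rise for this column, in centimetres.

about 19.7 cm

Layer 1: 130 × 1.7 × 3.4×10⁻⁴ = 0.07514 m
1.2 × 2.2×10⁻⁴ × 220 = 0.05808 m
350–910 m: 0.71 × 1.6×10⁻⁴ × 560 = 0.063616 m
Δh = 0.07514 + 0.05808 + 0.063616 = 0.196836 m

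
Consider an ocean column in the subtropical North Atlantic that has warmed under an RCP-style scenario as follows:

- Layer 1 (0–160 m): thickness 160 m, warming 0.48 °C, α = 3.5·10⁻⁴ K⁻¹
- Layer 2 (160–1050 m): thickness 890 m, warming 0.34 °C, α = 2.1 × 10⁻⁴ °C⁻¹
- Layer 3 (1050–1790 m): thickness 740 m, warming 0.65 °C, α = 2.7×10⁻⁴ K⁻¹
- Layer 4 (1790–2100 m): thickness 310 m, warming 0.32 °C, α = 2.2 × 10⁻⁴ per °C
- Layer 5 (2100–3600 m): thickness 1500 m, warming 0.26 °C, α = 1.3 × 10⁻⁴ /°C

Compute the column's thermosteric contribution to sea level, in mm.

160 × 0.48 × 3.5×10⁻⁴ = 0.02688 m
2.1×10⁻⁴ × 0.34 × 890 = 0.063546 m
Layer 3: 740 × 2.7×10⁻⁴ × 0.65 = 0.12987 m
Layer 4: 0.32 × 310 × 2.2×10⁻⁴ = 0.021824 m
0.26 × 1.3×10⁻⁴ × 1500 = 0.05070 m
Δh = 0.02688 + 0.063546 + 0.12987 + 0.021824 + 0.05070 = 0.29282 m

about 290 mm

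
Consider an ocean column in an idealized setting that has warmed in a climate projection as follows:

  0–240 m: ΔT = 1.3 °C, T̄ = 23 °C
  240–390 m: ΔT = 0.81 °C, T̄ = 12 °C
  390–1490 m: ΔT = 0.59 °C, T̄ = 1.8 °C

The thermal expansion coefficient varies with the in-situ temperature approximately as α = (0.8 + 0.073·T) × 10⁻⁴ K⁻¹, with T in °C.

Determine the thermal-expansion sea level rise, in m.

0.158 m of thermosteric rise

Layer 1: α = (0.8 + 0.073×23)×10⁻⁴ = 2.479×10⁻⁴ K⁻¹
Layer 2: α = (0.8 + 0.073×12)×10⁻⁴ = 1.676×10⁻⁴ K⁻¹
Layer 3: α = (0.8 + 0.073×1.8)×10⁻⁴ = 0.9314×10⁻⁴ K⁻¹
Layer 1: 2.479×10⁻⁴ × 1.3 × 240 = 0.0773448 m
0.81 × 150 × 1.676×10⁻⁴ = 0.0203634 m
Layer 3: 0.59 × 0.9314×10⁻⁴ × 1100 = 0.06044786 m
Δh = 0.0773448 + 0.0203634 + 0.06044786 = 0.15815606 m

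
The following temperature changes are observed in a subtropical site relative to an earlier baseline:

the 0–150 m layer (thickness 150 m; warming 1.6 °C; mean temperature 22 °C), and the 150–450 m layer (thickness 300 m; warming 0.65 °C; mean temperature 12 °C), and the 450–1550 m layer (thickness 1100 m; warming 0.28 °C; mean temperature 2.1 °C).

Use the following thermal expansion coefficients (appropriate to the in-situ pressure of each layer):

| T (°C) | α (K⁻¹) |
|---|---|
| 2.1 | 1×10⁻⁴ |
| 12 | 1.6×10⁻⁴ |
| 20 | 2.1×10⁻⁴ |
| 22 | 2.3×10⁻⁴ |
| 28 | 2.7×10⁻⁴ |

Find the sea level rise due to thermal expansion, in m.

0.117 m of thermosteric rise

Layer 1 at 22 °C → α = 2.3×10⁻⁴ K⁻¹
Layer 2 at 12 °C → α = 1.6×10⁻⁴ K⁻¹
Layer 3 at 2.1 °C → α = 1×10⁻⁴ K⁻¹
Layer 1: 150 × 2.3×10⁻⁴ × 1.6 = 0.05520 m
0.65 × 300 × 1.6×10⁻⁴ = 0.03120 m
Layer 3: 1×10⁻⁴ × 0.28 × 1100 = 0.03080 m
Δh = 0.05520 + 0.03120 + 0.03080 = 0.11720 m ≈ 0.117 m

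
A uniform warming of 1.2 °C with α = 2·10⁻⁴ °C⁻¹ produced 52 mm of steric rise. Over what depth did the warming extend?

H = Δh/(αΔT) = 0.052 / (2×10⁻⁴ × 1.2) ≈ 216.7 m

H ≈ 220 m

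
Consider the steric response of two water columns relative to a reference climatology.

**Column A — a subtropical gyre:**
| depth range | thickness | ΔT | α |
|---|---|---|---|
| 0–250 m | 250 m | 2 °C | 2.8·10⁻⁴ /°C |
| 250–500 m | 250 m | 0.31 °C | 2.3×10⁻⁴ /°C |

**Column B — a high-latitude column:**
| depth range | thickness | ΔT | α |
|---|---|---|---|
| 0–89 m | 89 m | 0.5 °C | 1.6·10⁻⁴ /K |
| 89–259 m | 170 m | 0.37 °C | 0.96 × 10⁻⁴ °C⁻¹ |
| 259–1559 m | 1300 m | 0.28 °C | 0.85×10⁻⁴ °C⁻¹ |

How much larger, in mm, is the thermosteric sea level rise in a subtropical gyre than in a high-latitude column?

A Layer 1: 2.8×10⁻⁴ × 250 × 2 = 0.14000 m
A 250–500 m: 0.31 × 2.3×10⁻⁴ × 250 = 0.017825 m
A total: 0.157825 m
B 0–89 m: 0.5 × 1.6×10⁻⁴ × 89 = 0.00712 m
B 89–259 m: 0.37 × 170 × 0.96×10⁻⁴ = 0.0060384 m
B 0.85×10⁻⁴ × 0.28 × 1300 = 0.03094 m
B total: 0.0440984 m
Difference: 0.157825 − 0.0440984 = 0.1137266 m

110 mm larger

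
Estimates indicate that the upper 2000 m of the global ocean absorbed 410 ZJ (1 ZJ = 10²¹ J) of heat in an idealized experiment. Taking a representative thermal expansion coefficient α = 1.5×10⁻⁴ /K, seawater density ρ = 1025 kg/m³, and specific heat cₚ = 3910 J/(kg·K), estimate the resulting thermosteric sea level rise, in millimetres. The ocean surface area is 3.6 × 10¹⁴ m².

43 mm of thermosteric rise

Per unit area: Q = 410×10²¹ / (3.6×10¹⁴) ≈ 1.139×10⁹ J/m²
Δh = αQ/(ρcₚ) = 1.5×10⁻⁴ × 1.139×10⁹ / (1025 × 3910) ≈ 0.04263 m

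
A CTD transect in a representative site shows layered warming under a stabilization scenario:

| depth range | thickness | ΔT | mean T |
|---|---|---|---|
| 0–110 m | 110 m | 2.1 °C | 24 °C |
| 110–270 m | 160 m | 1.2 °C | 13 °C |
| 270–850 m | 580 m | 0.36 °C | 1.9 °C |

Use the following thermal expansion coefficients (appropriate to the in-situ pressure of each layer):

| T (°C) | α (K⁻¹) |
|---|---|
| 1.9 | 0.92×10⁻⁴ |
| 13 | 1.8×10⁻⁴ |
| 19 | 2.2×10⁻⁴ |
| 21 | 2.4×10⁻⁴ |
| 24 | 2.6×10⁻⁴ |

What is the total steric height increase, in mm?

Δh ≈ 114 mm

Layer 1 at 24 °C → α = 2.6×10⁻⁴ K⁻¹
Layer 2 at 13 °C → α = 1.8×10⁻⁴ K⁻¹
Layer 3 at 1.9 °C → α = 0.92×10⁻⁴ K⁻¹
0–110 m: 110 × 2.6×10⁻⁴ × 2.1 = 0.06006 m
Layer 2: 160 × 1.8×10⁻⁴ × 1.2 = 0.03456 m
Layer 3: 0.36 × 0.92×10⁻⁴ × 580 = 0.0192096 m
Δh = 0.06006 + 0.03456 + 0.0192096 = 0.1138296 m ≈ 114 mm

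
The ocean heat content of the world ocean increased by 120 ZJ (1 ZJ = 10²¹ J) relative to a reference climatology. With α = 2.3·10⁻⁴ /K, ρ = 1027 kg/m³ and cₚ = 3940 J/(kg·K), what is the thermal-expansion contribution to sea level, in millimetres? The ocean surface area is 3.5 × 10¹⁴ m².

Per unit area: Q = 120×10²¹ / (3.5×10¹⁴) ≈ 3.429×10⁸ J/m²
Δh = αQ/(ρcₚ) = 2.3×10⁻⁴ × 3.429×10⁸ / (1027 × 3940) ≈ 0.019491 m

19.5 mm of thermosteric rise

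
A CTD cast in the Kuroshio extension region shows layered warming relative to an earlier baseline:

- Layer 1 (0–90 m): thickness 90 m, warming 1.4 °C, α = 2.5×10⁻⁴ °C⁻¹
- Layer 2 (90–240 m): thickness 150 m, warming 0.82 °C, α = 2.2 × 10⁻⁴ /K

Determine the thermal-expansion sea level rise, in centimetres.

0–90 m: 90 × 2.5×10⁻⁴ × 1.4 = 0.03150 m
Layer 2: 0.82 × 2.2×10⁻⁴ × 150 = 0.02706 m
Δh = 0.03150 + 0.02706 = 0.05856 m

Δh = 5.86 cm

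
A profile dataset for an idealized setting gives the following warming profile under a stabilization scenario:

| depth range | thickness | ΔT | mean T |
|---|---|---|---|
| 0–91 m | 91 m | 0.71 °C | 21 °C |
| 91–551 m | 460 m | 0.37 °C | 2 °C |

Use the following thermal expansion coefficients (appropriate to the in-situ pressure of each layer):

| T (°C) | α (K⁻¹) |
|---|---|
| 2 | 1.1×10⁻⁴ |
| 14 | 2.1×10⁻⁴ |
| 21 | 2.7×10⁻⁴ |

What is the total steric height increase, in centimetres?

Layer 1 at 21 °C → α = 2.7×10⁻⁴ K⁻¹
Layer 2 at 2 °C → α = 1.1×10⁻⁴ K⁻¹
0.71 × 91 × 2.7×10⁻⁴ = 0.0174447 m
1.1×10⁻⁴ × 0.37 × 460 = 0.018722 m
Δh = 0.0174447 + 0.018722 = 0.0361667 m

Δh ≈ 3.62 cm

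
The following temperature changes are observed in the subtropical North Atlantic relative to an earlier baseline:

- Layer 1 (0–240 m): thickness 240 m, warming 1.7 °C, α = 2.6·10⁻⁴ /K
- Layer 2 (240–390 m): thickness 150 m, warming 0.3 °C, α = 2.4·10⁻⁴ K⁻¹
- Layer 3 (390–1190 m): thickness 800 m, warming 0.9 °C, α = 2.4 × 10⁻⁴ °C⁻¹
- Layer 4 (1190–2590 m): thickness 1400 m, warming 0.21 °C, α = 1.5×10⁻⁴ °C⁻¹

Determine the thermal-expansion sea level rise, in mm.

Δh = 330 mm

2.6×10⁻⁴ × 1.7 × 240 = 0.10608 m
150 × 2.4×10⁻⁴ × 0.3 = 0.01080 m
Layer 3: 2.4×10⁻⁴ × 0.9 × 800 = 0.17280 m
0.21 × 1400 × 1.5×10⁻⁴ = 0.04410 m
Δh = 0.10608 + 0.01080 + 0.17280 + 0.04410 = 0.33378 m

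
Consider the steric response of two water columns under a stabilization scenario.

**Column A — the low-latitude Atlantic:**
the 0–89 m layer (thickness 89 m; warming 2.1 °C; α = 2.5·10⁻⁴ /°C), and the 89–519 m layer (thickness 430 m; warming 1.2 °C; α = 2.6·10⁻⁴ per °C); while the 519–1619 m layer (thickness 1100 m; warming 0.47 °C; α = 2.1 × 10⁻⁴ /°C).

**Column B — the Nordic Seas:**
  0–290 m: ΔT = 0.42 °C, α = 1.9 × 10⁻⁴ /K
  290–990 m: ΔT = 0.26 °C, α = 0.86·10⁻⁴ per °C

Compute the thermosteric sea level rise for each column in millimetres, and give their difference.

Δh_A ≈ 289 mm, Δh_B ≈ 38.8 mm; difference ≈ 251 mm

A 89 × 2.1 × 2.5×10⁻⁴ = 0.046725 m
A Layer 2: 1.2 × 430 × 2.6×10⁻⁴ = 0.13416 m
A 1100 × 2.1×10⁻⁴ × 0.47 = 0.10857 m
A total: 0.289455 m
B Layer 1: 0.42 × 290 × 1.9×10⁻⁴ = 0.023142 m
B 700 × 0.86×10⁻⁴ × 0.26 = 0.015652 m
B total: 0.038794 m
Difference: 0.289455 − 0.038794 = 0.250661 m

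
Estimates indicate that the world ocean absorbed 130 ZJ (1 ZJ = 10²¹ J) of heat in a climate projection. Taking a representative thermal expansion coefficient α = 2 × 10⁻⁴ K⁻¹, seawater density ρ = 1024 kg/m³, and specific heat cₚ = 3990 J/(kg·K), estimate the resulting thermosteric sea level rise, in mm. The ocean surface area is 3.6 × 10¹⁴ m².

Per unit area: Q = 130×10²¹ / (3.6×10¹⁴) ≈ 3.611×10⁸ J/m²
Δh = αQ/(ρcₚ) = 2×10⁻⁴ × 3.611×10⁸ / (1024 × 3990) ≈ 0.017676 m

18 mm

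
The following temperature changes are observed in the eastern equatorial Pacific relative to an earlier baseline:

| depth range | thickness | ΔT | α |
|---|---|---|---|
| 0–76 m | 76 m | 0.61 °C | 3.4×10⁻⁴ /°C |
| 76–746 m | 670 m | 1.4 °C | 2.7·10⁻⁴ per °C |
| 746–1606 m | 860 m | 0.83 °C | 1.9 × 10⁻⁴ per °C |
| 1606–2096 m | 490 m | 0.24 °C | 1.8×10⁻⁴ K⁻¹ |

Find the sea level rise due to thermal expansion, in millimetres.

Δh = 426 mm

0.61 × 76 × 3.4×10⁻⁴ = 0.0157624 m
1.4 × 670 × 2.7×10⁻⁴ = 0.25326 m
860 × 0.83 × 1.9×10⁻⁴ = 0.135622 m
1606–2096 m: 490 × 0.24 × 1.8×10⁻⁴ = 0.021168 m
Δh = 0.0157624 + 0.25326 + 0.135622 + 0.021168 = 0.4258124 m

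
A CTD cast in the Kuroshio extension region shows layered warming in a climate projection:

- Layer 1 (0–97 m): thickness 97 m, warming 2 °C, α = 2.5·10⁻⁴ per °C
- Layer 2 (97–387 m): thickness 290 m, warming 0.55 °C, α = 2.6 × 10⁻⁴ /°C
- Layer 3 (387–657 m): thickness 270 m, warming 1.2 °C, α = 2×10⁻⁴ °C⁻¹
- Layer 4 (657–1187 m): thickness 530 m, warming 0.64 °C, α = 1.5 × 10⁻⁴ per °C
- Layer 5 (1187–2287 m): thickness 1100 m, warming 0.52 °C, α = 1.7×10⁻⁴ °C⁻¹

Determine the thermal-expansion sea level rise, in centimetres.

0–97 m: 97 × 2 × 2.5×10⁻⁴ = 0.04850 m
Layer 2: 290 × 2.6×10⁻⁴ × 0.55 = 0.04147 m
387–657 m: 270 × 2×10⁻⁴ × 1.2 = 0.06480 m
1.5×10⁻⁴ × 530 × 0.64 = 0.05088 m
Layer 5: 1.7×10⁻⁴ × 1100 × 0.52 = 0.09724 m
Δh = 0.04850 + 0.04147 + 0.06480 + 0.05088 + 0.09724 = 0.30289 m

about 30.3 cm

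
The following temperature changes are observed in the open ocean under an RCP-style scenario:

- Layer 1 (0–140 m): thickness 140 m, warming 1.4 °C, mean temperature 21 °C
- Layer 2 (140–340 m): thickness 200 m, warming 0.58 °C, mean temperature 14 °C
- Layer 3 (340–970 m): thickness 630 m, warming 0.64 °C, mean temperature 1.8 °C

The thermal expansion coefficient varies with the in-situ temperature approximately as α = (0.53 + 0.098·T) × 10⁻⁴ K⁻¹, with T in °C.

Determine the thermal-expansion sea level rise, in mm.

101 mm of thermosteric rise

Layer 1: α = (0.53 + 0.098×21)×10⁻⁴ = 2.588×10⁻⁴ K⁻¹
Layer 2: α = (0.53 + 0.098×14)×10⁻⁴ = 1.902×10⁻⁴ K⁻¹
Layer 3: α = (0.53 + 0.098×1.8)×10⁻⁴ = 0.7064×10⁻⁴ K⁻¹
140 × 2.588×10⁻⁴ × 1.4 = 0.0507248 m
140–340 m: 0.58 × 200 × 1.902×10⁻⁴ = 0.0220632 m
0.64 × 630 × 0.7064×10⁻⁴ = 0.028482048 m
Δh = 0.0507248 + 0.0220632 + 0.028482048 = 0.101270048 m ≈ 101 mm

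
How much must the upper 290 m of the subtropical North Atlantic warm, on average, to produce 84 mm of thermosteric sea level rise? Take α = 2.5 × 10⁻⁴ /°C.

about 1.16 K

ΔT = Δh/(αH) = 0.084 / (2.5×10⁻⁴ × 290) ≈ 1.159 K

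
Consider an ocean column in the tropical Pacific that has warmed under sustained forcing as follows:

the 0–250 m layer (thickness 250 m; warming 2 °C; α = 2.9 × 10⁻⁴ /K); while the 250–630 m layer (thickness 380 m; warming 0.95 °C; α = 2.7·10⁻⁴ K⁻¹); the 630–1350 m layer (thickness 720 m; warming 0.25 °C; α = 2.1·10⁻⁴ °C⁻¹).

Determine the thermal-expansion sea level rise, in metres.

0–250 m: 250 × 2 × 2.9×10⁻⁴ = 0.14500 m
Layer 2: 380 × 0.95 × 2.7×10⁻⁴ = 0.09747 m
720 × 2.1×10⁻⁴ × 0.25 = 0.03780 m
Δh = 0.14500 + 0.09747 + 0.03780 = 0.28027 m

Δh = 0.280 m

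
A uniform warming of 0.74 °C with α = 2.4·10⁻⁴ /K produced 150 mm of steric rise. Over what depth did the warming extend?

H = Δh/(αΔT) = 0.15 / (2.4×10⁻⁴ × 0.74) ≈ 844.6 m

about 845 m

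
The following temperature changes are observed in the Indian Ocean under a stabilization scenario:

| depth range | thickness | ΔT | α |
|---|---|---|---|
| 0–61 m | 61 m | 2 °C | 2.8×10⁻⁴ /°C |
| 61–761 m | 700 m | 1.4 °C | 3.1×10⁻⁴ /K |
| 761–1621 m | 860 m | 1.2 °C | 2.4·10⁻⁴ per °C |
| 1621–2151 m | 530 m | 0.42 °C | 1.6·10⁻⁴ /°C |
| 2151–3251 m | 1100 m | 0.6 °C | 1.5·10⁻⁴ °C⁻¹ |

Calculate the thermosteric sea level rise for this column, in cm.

Δh ≈ 72.0 cm

2 × 2.8×10⁻⁴ × 61 = 0.03416 m
700 × 3.1×10⁻⁴ × 1.4 = 0.30380 m
761–1621 m: 860 × 2.4×10⁻⁴ × 1.2 = 0.24768 m
1.6×10⁻⁴ × 530 × 0.42 = 0.035616 m
1.5×10⁻⁴ × 0.6 × 1100 = 0.09900 m
Δh = 0.03416 + 0.30380 + 0.24768 + 0.035616 + 0.09900 = 0.720256 m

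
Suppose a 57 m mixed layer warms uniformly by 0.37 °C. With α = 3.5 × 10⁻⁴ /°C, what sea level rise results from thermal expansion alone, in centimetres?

about 0.738 cm

Δh = αΔT·H = 3.5×10⁻⁴ × 0.37 × 57 = 0.0073815 m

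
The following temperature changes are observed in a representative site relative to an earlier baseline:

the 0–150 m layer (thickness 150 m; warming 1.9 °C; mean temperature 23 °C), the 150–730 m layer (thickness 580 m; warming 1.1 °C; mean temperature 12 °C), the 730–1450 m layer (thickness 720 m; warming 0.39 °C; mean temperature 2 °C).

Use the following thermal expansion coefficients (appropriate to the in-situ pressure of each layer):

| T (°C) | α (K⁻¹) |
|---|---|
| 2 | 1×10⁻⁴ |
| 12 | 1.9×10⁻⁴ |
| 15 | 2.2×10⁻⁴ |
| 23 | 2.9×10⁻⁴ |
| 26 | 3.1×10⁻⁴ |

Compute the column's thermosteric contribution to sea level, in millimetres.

Layer 1 at 23 °C → α = 2.9×10⁻⁴ K⁻¹
Layer 2 at 12 °C → α = 1.9×10⁻⁴ K⁻¹
Layer 3 at 2 °C → α = 1×10⁻⁴ K⁻¹
150 × 2.9×10⁻⁴ × 1.9 = 0.08265 m
Layer 2: 580 × 1.9×10⁻⁴ × 1.1 = 0.12122 m
Layer 3: 720 × 0.39 × 1×10⁻⁴ = 0.02808 m
Δh = 0.08265 + 0.12122 + 0.02808 = 0.23195 m

232 mm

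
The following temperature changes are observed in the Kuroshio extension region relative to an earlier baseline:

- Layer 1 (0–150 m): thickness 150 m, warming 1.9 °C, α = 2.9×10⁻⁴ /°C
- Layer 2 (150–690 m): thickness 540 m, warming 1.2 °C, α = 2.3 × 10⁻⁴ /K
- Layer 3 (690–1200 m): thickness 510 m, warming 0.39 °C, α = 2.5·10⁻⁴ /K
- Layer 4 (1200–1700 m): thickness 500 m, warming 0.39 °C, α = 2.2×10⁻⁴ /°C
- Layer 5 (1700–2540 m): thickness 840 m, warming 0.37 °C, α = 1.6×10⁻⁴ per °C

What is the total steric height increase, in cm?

37 cm

150 × 1.9 × 2.9×10⁻⁴ = 0.08265 m
Layer 2: 1.2 × 2.3×10⁻⁴ × 540 = 0.14904 m
690–1200 m: 2.5×10⁻⁴ × 510 × 0.39 = 0.049725 m
0.39 × 2.2×10⁻⁴ × 500 = 0.04290 m
Layer 5: 0.37 × 1.6×10⁻⁴ × 840 = 0.049728 m
Δh = 0.08265 + 0.14904 + 0.049725 + 0.04290 + 0.049728 = 0.374043 m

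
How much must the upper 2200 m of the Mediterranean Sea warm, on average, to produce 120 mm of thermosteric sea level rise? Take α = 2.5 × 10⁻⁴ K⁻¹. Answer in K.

ΔT = Δh/(αH) = 0.12 / (2.5×10⁻⁴ × 2200) ≈ 0.2182 K

ΔT ≈ 0.22 K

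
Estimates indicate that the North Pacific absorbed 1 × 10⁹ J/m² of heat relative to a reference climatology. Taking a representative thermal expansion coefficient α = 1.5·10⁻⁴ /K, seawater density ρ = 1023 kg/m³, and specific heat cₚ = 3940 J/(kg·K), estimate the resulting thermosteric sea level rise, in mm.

37.2 mm of thermosteric rise

Δh = αQ/(ρcₚ) = 1.5×10⁻⁴ × 1×10⁹ / (1023 × 3940) ≈ 0.037215 m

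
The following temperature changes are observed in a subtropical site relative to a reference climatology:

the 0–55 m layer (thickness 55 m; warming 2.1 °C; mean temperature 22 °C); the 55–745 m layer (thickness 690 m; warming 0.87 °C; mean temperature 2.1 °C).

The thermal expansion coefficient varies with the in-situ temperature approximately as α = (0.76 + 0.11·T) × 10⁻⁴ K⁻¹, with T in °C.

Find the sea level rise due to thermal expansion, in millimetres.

96 mm of thermosteric rise

Layer 1: α = (0.76 + 0.11×22)×10⁻⁴ = 3.18×10⁻⁴ K⁻¹
Layer 2: α = (0.76 + 0.11×2.1)×10⁻⁴ = 0.991×10⁻⁴ K⁻¹
0–55 m: 3.18×10⁻⁴ × 2.1 × 55 = 0.036729 m
55–745 m: 0.991×10⁻⁴ × 0.87 × 690 = 0.05948973 m
Δh = 0.036729 + 0.05948973 = 0.09621873 m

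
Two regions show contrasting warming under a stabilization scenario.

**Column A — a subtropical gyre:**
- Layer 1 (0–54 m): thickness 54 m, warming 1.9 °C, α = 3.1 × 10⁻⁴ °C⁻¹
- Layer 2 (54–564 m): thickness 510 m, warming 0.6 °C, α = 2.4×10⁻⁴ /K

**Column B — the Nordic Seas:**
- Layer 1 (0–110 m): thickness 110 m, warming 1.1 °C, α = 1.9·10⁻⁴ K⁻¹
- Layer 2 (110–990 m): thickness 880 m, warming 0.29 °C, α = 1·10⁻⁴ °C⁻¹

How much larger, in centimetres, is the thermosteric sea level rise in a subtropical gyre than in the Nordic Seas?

A 1.9 × 3.1×10⁻⁴ × 54 = 0.031806 m
A Layer 2: 510 × 2.4×10⁻⁴ × 0.6 = 0.07344 m
A total: 0.105246 m
B 1.1 × 110 × 1.9×10⁻⁴ = 0.02299 m
B 880 × 1×10⁻⁴ × 0.29 = 0.02552 m
B total: 0.04851 m
Difference: 0.105246 − 0.04851 = 0.056736 m

Δh_A − Δh_B ≈ 5.7 cm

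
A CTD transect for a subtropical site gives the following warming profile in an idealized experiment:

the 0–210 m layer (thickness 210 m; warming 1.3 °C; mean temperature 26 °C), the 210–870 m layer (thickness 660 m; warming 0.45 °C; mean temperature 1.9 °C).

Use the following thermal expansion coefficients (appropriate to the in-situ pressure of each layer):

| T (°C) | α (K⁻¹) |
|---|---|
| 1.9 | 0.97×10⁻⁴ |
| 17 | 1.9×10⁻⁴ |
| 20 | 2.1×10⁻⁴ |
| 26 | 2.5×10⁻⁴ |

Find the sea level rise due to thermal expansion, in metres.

0.0971 m

Layer 1 at 26 °C → α = 2.5×10⁻⁴ K⁻¹
Layer 2 at 1.9 °C → α = 0.97×10⁻⁴ K⁻¹
210 × 1.3 × 2.5×10⁻⁴ = 0.06825 m
210–870 m: 0.97×10⁻⁴ × 660 × 0.45 = 0.028809 m
Δh = 0.06825 + 0.028809 = 0.097059 m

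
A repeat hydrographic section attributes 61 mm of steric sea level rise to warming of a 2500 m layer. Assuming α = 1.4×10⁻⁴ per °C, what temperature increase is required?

about 0.174 K

ΔT = Δh/(αH) = 0.061 / (1.4×10⁻⁴ × 2500) ≈ 0.1743 K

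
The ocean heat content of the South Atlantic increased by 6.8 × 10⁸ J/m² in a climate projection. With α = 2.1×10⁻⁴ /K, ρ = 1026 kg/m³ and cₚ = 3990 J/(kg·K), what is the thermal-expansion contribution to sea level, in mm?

34.9 mm of thermosteric rise

Δh = αQ/(ρcₚ) = 2.1×10⁻⁴ × 6.8×10⁸ / (1026 × 3990) ≈ 0.034883 m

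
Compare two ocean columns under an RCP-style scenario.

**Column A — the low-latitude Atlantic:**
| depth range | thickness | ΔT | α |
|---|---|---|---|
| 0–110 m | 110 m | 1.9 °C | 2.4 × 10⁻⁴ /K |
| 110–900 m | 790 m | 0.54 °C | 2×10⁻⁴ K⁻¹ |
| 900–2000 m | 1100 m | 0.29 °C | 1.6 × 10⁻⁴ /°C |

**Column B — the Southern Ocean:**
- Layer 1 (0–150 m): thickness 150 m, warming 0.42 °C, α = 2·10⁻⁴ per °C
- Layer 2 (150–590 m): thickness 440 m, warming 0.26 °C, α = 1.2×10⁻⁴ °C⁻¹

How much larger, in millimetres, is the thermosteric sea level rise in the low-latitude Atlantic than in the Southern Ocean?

A 2.4×10⁻⁴ × 110 × 1.9 = 0.05016 m
A Layer 2: 2×10⁻⁴ × 0.54 × 790 = 0.08532 m
A 900–2000 m: 1.6×10⁻⁴ × 0.29 × 1100 = 0.05104 m
A total: 0.18652 m
B 0–150 m: 150 × 2×10⁻⁴ × 0.42 = 0.01260 m
B Layer 2: 1.2×10⁻⁴ × 0.26 × 440 = 0.013728 m
B total: 0.026328 m
Difference: 0.18652 − 0.026328 = 0.160192 m

Δh_A − Δh_B ≈ 160 mm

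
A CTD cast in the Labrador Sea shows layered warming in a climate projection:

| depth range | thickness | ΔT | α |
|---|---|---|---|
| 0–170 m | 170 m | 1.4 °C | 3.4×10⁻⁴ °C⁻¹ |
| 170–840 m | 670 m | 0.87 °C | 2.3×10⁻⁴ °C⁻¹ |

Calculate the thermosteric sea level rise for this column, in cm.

21.5 cm of thermosteric rise

0–170 m: 3.4×10⁻⁴ × 170 × 1.4 = 0.08092 m
0.87 × 670 × 2.3×10⁻⁴ = 0.134067 m
Δh = 0.08092 + 0.134067 = 0.214987 m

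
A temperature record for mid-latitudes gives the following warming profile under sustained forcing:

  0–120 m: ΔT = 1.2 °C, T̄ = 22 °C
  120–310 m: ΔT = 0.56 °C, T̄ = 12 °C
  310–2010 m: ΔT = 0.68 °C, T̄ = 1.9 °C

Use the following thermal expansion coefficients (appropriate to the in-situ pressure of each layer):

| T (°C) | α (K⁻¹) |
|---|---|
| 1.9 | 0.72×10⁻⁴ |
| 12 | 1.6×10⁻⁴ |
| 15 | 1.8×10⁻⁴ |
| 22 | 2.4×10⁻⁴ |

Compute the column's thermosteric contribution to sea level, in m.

0.13 m

Layer 1 at 22 °C → α = 2.4×10⁻⁴ K⁻¹
Layer 2 at 12 °C → α = 1.6×10⁻⁴ K⁻¹
Layer 3 at 1.9 °C → α = 0.72×10⁻⁴ K⁻¹
0–120 m: 2.4×10⁻⁴ × 1.2 × 120 = 0.03456 m
120–310 m: 190 × 1.6×10⁻⁴ × 0.56 = 0.017024 m
310–2010 m: 0.68 × 1700 × 0.72×10⁻⁴ = 0.083232 m
Δh = 0.03456 + 0.017024 + 0.083232 = 0.134816 m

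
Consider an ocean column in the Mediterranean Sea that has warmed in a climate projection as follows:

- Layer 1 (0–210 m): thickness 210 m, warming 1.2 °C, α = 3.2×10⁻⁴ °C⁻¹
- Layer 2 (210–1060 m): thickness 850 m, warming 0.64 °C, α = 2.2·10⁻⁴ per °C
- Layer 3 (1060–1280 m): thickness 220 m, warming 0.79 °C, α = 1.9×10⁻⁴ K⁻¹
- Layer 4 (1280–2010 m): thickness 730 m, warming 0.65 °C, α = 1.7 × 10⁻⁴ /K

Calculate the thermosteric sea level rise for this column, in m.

1.2 × 3.2×10⁻⁴ × 210 = 0.08064 m
210–1060 m: 0.64 × 850 × 2.2×10⁻⁴ = 0.11968 m
1060–1280 m: 220 × 1.9×10⁻⁴ × 0.79 = 0.033022 m
1280–2010 m: 0.65 × 1.7×10⁻⁴ × 730 = 0.080665 m
Δh = 0.08064 + 0.11968 + 0.033022 + 0.080665 = 0.314007 m ≈ 0.314 m

0.314 m of thermosteric rise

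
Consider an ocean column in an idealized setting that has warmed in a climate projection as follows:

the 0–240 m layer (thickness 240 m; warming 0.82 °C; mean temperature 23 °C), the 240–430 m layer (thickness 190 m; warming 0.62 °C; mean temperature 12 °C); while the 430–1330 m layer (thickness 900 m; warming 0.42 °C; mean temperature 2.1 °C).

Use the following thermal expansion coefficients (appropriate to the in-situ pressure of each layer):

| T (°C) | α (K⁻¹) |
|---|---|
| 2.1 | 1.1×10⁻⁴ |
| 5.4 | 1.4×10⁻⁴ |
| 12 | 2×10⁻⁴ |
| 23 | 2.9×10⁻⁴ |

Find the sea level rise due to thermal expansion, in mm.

Layer 1 at 23 °C → α = 2.9×10⁻⁴ K⁻¹
Layer 2 at 12 °C → α = 2×10⁻⁴ K⁻¹
Layer 3 at 2.1 °C → α = 1.1×10⁻⁴ K⁻¹
Layer 1: 0.82 × 240 × 2.9×10⁻⁴ = 0.057072 m
0.62 × 190 × 2×10⁻⁴ = 0.02356 m
Layer 3: 0.42 × 900 × 1.1×10⁻⁴ = 0.04158 m
Δh = 0.057072 + 0.02356 + 0.04158 = 0.122212 m ≈ 122 mm

122 mm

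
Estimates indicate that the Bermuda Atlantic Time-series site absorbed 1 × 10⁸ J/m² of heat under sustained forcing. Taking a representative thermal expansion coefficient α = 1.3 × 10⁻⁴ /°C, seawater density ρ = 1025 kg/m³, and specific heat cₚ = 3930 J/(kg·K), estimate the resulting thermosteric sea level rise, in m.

0.00323 m

Δh = αQ/(ρcₚ) = 1.3×10⁻⁴ × 1×10⁸ / (1025 × 3930) ≈ 0.0032272 m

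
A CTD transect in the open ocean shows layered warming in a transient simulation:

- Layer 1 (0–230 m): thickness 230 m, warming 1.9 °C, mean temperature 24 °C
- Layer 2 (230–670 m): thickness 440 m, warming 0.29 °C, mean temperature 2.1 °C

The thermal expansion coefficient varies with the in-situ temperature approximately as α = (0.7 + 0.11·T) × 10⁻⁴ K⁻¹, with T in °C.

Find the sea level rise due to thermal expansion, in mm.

160 mm of thermosteric rise

Layer 1: α = (0.7 + 0.11×24)×10⁻⁴ = 3.34×10⁻⁴ K⁻¹
Layer 2: α = (0.7 + 0.11×2.1)×10⁻⁴ = 0.931×10⁻⁴ K⁻¹
3.34×10⁻⁴ × 230 × 1.9 = 0.145958 m
0.931×10⁻⁴ × 440 × 0.29 = 0.01187956 m
Δh = 0.145958 + 0.01187956 = 0.15783756 m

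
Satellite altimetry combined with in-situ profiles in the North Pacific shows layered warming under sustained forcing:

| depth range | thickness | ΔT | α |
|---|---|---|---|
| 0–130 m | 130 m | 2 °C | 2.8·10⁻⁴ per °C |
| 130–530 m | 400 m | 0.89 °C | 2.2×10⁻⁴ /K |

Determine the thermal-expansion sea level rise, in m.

0–130 m: 2 × 130 × 2.8×10⁻⁴ = 0.07280 m
Layer 2: 2.2×10⁻⁴ × 400 × 0.89 = 0.07832 m
Δh = 0.07280 + 0.07832 = 0.15112 m

0.15 m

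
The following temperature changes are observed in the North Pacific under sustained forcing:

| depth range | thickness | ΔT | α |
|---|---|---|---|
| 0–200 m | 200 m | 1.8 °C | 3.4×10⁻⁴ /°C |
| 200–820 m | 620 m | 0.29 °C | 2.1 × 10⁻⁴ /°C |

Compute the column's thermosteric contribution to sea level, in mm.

Δh = 160 mm

Layer 1: 1.8 × 200 × 3.4×10⁻⁴ = 0.12240 m
Layer 2: 620 × 2.1×10⁻⁴ × 0.29 = 0.037758 m
Δh = 0.12240 + 0.037758 = 0.160158 m ≈ 160 mm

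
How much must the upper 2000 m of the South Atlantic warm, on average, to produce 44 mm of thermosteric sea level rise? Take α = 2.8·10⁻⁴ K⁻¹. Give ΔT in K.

ΔT = Δh/(αH) = 0.044 / (2.8×10⁻⁴ × 2000) ≈ 0.07857 K

0.0786 K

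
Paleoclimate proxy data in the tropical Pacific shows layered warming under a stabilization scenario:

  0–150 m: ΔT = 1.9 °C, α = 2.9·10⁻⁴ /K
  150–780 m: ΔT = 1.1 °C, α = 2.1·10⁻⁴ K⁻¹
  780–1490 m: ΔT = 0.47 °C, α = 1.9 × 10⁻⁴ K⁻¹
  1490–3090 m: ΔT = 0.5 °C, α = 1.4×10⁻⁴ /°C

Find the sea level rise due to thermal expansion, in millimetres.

404 mm of thermosteric rise

2.9×10⁻⁴ × 1.9 × 150 = 0.08265 m
2.1×10⁻⁴ × 1.1 × 630 = 0.14553 m
0.47 × 710 × 1.9×10⁻⁴ = 0.063403 m
1.4×10⁻⁴ × 0.5 × 1600 = 0.11200 m
Δh = 0.08265 + 0.14553 + 0.063403 + 0.11200 = 0.403583 m ≈ 404 mm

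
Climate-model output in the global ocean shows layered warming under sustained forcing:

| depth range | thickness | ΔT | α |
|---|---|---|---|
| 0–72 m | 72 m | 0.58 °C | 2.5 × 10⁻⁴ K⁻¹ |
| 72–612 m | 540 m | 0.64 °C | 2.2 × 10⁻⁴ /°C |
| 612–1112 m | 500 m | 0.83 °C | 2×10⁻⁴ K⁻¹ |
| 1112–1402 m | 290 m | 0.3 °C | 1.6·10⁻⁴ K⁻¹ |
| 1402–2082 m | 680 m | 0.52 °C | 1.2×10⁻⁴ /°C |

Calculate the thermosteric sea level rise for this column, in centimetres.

Layer 1: 2.5×10⁻⁴ × 0.58 × 72 = 0.01044 m
72–612 m: 2.2×10⁻⁴ × 540 × 0.64 = 0.076032 m
Layer 3: 2×10⁻⁴ × 0.83 × 500 = 0.08300 m
290 × 0.3 × 1.6×10⁻⁴ = 0.01392 m
680 × 0.52 × 1.2×10⁻⁴ = 0.042432 m
Δh = 0.01044 + 0.076032 + 0.08300 + 0.01392 + 0.042432 = 0.225824 m ≈ 22.6 cm

Δh = 22.6 cm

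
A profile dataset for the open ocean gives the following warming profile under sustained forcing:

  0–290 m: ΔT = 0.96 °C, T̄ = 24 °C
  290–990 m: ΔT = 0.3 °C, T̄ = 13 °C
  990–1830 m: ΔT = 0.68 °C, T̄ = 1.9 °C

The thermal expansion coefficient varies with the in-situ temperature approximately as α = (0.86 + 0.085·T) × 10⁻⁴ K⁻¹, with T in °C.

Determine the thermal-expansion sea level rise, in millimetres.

180 mm of thermosteric rise

Layer 1: α = (0.86 + 0.085×24)×10⁻⁴ = 2.9×10⁻⁴ K⁻¹
Layer 2: α = (0.86 + 0.085×13)×10⁻⁴ = 1.965×10⁻⁴ K⁻¹
Layer 3: α = (0.86 + 0.085×1.9)×10⁻⁴ = 1.0215×10⁻⁴ K⁻¹
290 × 2.9×10⁻⁴ × 0.96 = 0.080736 m
700 × 1.965×10⁻⁴ × 0.3 = 0.041265 m
990–1830 m: 1.0215×10⁻⁴ × 840 × 0.68 = 0.05834808 m
Δh = 0.080736 + 0.041265 + 0.05834808 = 0.18034908 m ≈ 180 mm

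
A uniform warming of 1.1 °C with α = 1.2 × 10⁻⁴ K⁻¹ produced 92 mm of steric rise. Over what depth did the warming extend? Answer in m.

H = Δh/(αΔT) = 0.092 / (1.2×10⁻⁴ × 1.1) ≈ 697.0 m

700 m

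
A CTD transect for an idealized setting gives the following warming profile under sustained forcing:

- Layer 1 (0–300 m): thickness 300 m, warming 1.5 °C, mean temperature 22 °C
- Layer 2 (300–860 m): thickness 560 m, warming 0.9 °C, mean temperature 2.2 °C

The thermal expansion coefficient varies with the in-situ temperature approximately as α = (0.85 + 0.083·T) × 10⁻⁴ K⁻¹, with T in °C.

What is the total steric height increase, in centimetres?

Layer 1: α = (0.85 + 0.083×22)×10⁻⁴ = 2.676×10⁻⁴ K⁻¹
Layer 2: α = (0.85 + 0.083×2.2)×10⁻⁴ = 1.0326×10⁻⁴ K⁻¹
Layer 1: 300 × 1.5 × 2.676×10⁻⁴ = 0.12042 m
Layer 2: 0.9 × 560 × 1.0326×10⁻⁴ = 0.05204304 m
Δh = 0.12042 + 0.05204304 = 0.17246304 m ≈ 17 cm

Δh = 17 cm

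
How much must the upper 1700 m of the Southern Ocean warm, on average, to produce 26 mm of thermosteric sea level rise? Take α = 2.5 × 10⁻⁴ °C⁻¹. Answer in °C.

ΔT = Δh/(αH) = 0.026 / (2.5×10⁻⁴ × 1700) ≈ 0.06118 °C

ΔT ≈ 0.061 °C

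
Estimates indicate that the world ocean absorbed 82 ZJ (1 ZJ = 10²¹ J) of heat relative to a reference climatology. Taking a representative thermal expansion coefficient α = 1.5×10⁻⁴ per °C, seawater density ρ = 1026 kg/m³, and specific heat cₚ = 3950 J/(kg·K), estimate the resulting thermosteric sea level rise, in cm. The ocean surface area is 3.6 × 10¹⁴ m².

0.84 cm

Per unit area: Q = 82×10²¹ / (3.6×10¹⁴) ≈ 2.278×10⁸ J/m²
Δh = αQ/(ρcₚ) = 1.5×10⁻⁴ × 2.278×10⁸ / (1026 × 3950) ≈ 0.0084314 m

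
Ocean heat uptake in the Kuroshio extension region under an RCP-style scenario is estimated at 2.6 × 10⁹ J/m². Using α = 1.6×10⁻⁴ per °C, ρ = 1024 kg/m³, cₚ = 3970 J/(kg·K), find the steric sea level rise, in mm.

102 mm of thermosteric rise

Δh = αQ/(ρcₚ) = 1.6×10⁻⁴ × 2.6×10⁹ / (1024 × 3970) ≈ 0.10233 m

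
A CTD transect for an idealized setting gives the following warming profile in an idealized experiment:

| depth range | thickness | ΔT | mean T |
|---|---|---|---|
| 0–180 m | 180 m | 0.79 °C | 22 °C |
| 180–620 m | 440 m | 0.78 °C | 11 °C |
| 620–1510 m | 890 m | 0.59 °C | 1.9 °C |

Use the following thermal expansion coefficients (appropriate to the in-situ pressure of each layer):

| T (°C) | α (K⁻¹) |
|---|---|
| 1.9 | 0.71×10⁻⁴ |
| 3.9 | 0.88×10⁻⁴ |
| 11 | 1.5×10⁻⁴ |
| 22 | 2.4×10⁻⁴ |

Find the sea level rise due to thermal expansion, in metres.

about 0.123 m

Layer 1 at 22 °C → α = 2.4×10⁻⁴ K⁻¹
Layer 2 at 11 °C → α = 1.5×10⁻⁴ K⁻¹
Layer 3 at 1.9 °C → α = 0.71×10⁻⁴ K⁻¹
0–180 m: 0.79 × 180 × 2.4×10⁻⁴ = 0.034128 m
180–620 m: 1.5×10⁻⁴ × 0.78 × 440 = 0.05148 m
890 × 0.59 × 0.71×10⁻⁴ = 0.0372821 m
Δh = 0.034128 + 0.05148 + 0.0372821 = 0.1228901 m ≈ 0.123 m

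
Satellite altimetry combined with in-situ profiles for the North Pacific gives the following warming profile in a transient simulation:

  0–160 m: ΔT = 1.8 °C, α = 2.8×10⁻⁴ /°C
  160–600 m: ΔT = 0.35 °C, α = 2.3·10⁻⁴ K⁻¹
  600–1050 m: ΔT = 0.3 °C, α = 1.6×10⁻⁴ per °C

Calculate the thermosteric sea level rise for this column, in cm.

Layer 1: 160 × 1.8 × 2.8×10⁻⁴ = 0.08064 m
2.3×10⁻⁴ × 0.35 × 440 = 0.03542 m
Layer 3: 1.6×10⁻⁴ × 450 × 0.3 = 0.02160 m
Δh = 0.08064 + 0.03542 + 0.02160 = 0.13766 m

13.8 cm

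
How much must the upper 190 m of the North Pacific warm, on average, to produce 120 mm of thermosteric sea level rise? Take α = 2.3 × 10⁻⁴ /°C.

ΔT = Δh/(αH) = 0.12 / (2.3×10⁻⁴ × 190) ≈ 2.746 °C

2.75 °C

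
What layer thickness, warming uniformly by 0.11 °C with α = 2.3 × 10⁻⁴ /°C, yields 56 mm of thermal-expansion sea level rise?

about 2210 m

H = Δh/(αΔT) = 0.056 / (2.3×10⁻⁴ × 0.11) ≈ 2213 m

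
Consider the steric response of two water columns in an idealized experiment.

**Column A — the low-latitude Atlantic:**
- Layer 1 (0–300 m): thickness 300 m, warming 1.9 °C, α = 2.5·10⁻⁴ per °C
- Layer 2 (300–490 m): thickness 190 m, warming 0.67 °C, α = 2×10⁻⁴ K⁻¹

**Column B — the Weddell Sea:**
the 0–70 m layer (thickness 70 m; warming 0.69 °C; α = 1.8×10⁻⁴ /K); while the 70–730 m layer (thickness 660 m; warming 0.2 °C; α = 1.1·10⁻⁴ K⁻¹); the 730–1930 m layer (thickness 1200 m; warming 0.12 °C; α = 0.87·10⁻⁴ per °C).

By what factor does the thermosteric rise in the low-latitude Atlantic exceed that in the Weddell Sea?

≈ 4.70×

A 0–300 m: 300 × 1.9 × 2.5×10⁻⁴ = 0.14250 m
A 300–490 m: 2×10⁻⁴ × 0.67 × 190 = 0.02546 m
A total: 0.16796 m
B 70 × 0.69 × 1.8×10⁻⁴ = 0.008694 m
B 70–730 m: 1.1×10⁻⁴ × 660 × 0.2 = 0.01452 m
B 730–1930 m: 0.87×10⁻⁴ × 1200 × 0.12 = 0.012528 m
B total: 0.035742 m
Ratio: 0.16796 / 0.035742 ≈ 4.699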